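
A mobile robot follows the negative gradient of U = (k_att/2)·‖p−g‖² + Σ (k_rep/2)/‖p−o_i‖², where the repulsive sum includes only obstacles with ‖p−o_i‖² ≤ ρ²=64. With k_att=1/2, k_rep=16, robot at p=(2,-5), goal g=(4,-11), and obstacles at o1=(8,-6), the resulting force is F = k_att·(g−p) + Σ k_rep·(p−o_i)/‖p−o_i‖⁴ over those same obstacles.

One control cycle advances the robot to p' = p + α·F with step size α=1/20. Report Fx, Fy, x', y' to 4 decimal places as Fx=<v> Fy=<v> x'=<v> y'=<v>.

F_att = 1/2·(g−p) = 1/2·(2,-6) = (1.0000,-3.0000)
o1: d²=37 ≤ ρ²=64; F_rep = 16·(-6,1)/37² = (-0.0701,0.0117)
F = F_att + ΣF_rep = (0.9299,-2.9883)
p' = p + 1/20·F = (2.0465,-5.1494)

Fx=0.9299 Fy=-2.9883 x'=2.0465 y'=-5.1494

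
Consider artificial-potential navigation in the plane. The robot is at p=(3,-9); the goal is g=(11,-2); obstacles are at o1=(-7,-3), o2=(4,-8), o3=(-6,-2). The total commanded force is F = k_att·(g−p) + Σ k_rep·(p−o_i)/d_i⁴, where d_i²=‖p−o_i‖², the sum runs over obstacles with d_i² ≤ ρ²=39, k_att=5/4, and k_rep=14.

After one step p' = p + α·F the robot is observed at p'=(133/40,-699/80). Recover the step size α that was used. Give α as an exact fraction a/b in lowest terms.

α = 1/20

F_att = 5/4·(g−p) = 5/4·(8,7) = (10.0000,8.7500)
o1: d²=136 > ρ²=39 → inactive
o2: d²=2 ≤ ρ²=39; F_rep = 14·(-1,-1)/2² = (-3.5000,-3.5000)
o3: d²=130 > ρ²=39 → inactive
F = F_att + ΣF_rep = (6.5000,5.2500)
Δp = p'−p = (0.3250,0.2625); α = Δx/Fx = (13/40) / (13/2) = 1/20
check: Δy/Fy = (21/80) / (21/4) = 1/20 ✓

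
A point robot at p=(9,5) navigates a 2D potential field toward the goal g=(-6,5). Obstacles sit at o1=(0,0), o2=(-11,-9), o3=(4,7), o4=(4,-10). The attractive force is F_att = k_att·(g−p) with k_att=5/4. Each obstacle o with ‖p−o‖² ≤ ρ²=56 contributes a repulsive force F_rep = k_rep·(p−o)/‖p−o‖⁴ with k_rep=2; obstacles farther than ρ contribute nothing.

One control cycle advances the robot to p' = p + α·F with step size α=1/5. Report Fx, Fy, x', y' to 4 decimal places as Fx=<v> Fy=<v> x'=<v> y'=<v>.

Fx=-18.7381 Fy=-0.0048 x'=5.2524 y'=4.9990

F_att = 5/4·(g−p) = 5/4·(-15,0) = (-18.7500,0.0000)
o1: d²=106 > ρ²=56 → inactive
o2: d²=596 > ρ²=56 → inactive
o3: d²=29 ≤ ρ²=56; F_rep = 2·(5,-2)/29² = (0.0119,-0.0048)
o4: d²=250 > ρ²=56 → inactive
F = F_att + ΣF_rep = (-18.7381,-0.0048)
p' = p + 1/5·F = (5.2524,4.9990)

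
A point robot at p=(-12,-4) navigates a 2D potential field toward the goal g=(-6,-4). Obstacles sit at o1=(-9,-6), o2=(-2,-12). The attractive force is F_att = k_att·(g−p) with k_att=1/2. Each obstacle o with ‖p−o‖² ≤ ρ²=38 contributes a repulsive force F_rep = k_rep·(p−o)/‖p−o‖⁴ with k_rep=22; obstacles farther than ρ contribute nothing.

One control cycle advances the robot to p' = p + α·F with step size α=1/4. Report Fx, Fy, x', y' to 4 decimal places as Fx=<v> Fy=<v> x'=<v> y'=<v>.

Fx=2.6095 Fy=0.2604 x'=-11.3476 y'=-3.9349

F_att = 1/2·(g−p) = 1/2·(6,0) = (3.0000,0.0000)
o1: d²=13 ≤ ρ²=38; F_rep = 22·(-3,2)/13² = (-0.3905,0.2604)
o2: d²=164 > ρ²=38 → inactive
F = F_att + ΣF_rep = (2.6095,0.2604)
p' = p + 1/4·F = (-11.3476,-3.9349)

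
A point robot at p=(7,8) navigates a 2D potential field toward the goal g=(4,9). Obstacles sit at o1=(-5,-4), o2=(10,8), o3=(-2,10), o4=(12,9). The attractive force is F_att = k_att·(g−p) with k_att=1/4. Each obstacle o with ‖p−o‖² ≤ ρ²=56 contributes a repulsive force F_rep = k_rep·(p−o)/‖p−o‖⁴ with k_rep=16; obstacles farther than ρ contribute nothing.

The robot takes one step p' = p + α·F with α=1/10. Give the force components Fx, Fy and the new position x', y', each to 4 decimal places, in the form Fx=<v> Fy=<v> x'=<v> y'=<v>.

F_att = 1/4·(g−p) = 1/4·(-3,1) = (-0.7500,0.2500)
o1: d²=288 > ρ²=56 → inactive
o2: d²=9 ≤ ρ²=56; F_rep = 16·(-3,0)/9² = (-0.5926,0.0000)
o3: d²=85 > ρ²=56 → inactive
o4: d²=26 ≤ ρ²=56; F_rep = 16·(-5,-1)/26² = (-0.1183,-0.0237)
F = F_att + ΣF_rep = (-1.4609,0.2263)
p' = p + 1/10·F = (6.8539,8.0226)

Fx=-1.4609 Fy=0.2263 x'=6.8539 y'=8.0226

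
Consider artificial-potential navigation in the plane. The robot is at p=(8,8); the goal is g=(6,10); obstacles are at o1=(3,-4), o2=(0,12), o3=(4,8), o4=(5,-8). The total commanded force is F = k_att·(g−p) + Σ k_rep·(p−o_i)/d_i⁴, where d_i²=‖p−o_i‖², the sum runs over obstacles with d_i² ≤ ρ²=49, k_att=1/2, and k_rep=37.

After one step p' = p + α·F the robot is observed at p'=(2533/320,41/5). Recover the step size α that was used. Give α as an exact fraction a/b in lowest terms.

α = 1/5

F_att = 1/2·(g−p) = 1/2·(-2,2) = (-1.0000,1.0000)
o1: d²=169 > ρ²=49 → inactive
o2: d²=80 > ρ²=49 → inactive
o3: d²=16 ≤ ρ²=49; F_rep = 37·(4,0)/16² = (0.5781,0.0000)
o4: d²=265 > ρ²=49 → inactive
F = F_att + ΣF_rep = (-0.4219,1.0000)
Δp = p'−p = (-0.0844,0.2000); α = Δx/Fx = (-27/320) / (-27/64) = 1/5
check: Δy/Fy = (1/5) / (1) = 1/5 ✓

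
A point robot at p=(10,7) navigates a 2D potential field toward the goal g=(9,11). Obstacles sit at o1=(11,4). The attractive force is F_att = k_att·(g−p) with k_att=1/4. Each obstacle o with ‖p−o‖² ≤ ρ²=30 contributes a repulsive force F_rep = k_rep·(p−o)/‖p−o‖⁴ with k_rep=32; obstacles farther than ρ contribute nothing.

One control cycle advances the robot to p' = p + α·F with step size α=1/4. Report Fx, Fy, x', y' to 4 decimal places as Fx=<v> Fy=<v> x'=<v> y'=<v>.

F_att = 1/4·(g−p) = 1/4·(-1,4) = (-0.2500,1.0000)
o1: d²=10 ≤ ρ²=30; F_rep = 32·(-1,3)/10² = (-0.3200,0.9600)
F = F_att + ΣF_rep = (-0.5700,1.9600)
p' = p + 1/4·F = (9.8575,7.4900)

Fx=-0.5700 Fy=1.9600 x'=9.8575 y'=7.4900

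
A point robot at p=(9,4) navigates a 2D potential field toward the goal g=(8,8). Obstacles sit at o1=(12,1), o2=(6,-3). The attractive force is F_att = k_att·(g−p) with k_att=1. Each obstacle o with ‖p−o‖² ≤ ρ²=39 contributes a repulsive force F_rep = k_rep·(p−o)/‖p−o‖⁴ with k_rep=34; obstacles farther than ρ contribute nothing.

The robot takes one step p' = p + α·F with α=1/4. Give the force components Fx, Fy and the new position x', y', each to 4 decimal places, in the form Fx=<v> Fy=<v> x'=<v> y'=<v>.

Fx=-1.3148 Fy=4.3148 x'=8.6713 y'=5.0787

F_att = 1·(g−p) = 1·(-1,4) = (-1.0000,4.0000)
o1: d²=18 ≤ ρ²=39; F_rep = 34·(-3,3)/18² = (-0.3148,0.3148)
o2: d²=58 > ρ²=39 → inactive
F = F_att + ΣF_rep = (-1.3148,4.3148)
p' = p + 1/4·F = (8.6713,5.0787)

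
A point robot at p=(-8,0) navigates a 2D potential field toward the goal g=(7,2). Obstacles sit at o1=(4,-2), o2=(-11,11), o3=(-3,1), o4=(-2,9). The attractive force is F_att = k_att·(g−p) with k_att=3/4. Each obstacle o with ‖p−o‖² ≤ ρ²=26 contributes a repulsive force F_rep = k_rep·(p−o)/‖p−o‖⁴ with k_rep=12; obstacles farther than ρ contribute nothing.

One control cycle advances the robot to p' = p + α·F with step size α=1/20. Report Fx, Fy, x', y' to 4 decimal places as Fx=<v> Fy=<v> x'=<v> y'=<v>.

F_att = 3/4·(g−p) = 3/4·(15,2) = (11.2500,1.5000)
o1: d²=148 > ρ²=26 → inactive
o2: d²=130 > ρ²=26 → inactive
o3: d²=26 ≤ ρ²=26; F_rep = 12·(-5,-1)/26² = (-0.0888,-0.0178)
o4: d²=117 > ρ²=26 → inactive
F = F_att + ΣF_rep = (11.1612,1.4822)
p' = p + 1/20·F = (-7.4419,0.0741)

Fx=11.1612 Fy=1.4822 x'=-7.4419 y'=0.0741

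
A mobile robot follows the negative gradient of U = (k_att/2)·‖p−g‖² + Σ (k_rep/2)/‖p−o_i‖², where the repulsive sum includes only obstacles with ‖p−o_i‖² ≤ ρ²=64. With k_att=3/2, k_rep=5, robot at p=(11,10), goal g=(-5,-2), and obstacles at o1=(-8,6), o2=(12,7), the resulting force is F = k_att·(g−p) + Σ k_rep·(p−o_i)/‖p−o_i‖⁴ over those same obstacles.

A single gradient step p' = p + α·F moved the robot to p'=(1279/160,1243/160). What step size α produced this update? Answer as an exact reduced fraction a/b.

F_att = 3/2·(g−p) = 3/2·(-16,-12) = (-24.0000,-18.0000)
o1: d²=377 > ρ²=64 → inactive
o2: d²=10 ≤ ρ²=64; F_rep = 5·(-1,3)/10² = (-0.0500,0.1500)
F = F_att + ΣF_rep = (-24.0500,-17.8500)
Δp = p'−p = (-3.0063,-2.2313); α = Δx/Fx = (-481/160) / (-481/20) = 1/8
check: Δy/Fy = (-357/160) / (-357/20) = 1/8 ✓

α = 1/8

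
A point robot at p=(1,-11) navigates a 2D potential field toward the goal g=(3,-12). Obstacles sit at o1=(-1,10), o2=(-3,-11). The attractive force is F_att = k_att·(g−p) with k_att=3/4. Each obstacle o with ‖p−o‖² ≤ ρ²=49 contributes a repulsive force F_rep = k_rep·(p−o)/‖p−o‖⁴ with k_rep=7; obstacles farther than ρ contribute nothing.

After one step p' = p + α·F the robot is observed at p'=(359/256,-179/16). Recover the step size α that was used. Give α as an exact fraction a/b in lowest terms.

α = 1/4

F_att = 3/4·(g−p) = 3/4·(2,-1) = (1.5000,-0.7500)
o1: d²=445 > ρ²=49 → inactive
o2: d²=16 ≤ ρ²=49; F_rep = 7·(4,0)/16² = (0.1094,0.0000)
F = F_att + ΣF_rep = (1.6094,-0.7500)
Δp = p'−p = (0.4023,-0.1875); α = Δx/Fx = (103/256) / (103/64) = 1/4
check: Δy/Fy = (-3/16) / (-3/4) = 1/4 ✓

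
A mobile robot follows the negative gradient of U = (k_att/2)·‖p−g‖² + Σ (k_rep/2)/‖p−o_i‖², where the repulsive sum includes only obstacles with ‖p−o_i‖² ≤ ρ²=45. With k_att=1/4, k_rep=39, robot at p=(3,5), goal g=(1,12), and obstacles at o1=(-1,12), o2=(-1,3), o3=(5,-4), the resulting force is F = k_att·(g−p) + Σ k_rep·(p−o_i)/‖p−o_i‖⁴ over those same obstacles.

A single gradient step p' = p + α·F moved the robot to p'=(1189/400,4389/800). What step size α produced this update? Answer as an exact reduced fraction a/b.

α = 1/4

F_att = 1/4·(g−p) = 1/4·(-2,7) = (-0.5000,1.7500)
o1: d²=65 > ρ²=45 → inactive
o2: d²=20 ≤ ρ²=45; F_rep = 39·(4,2)/20² = (0.3900,0.1950)
o3: d²=85 > ρ²=45 → inactive
F = F_att + ΣF_rep = (-0.1100,1.9450)
Δp = p'−p = (-0.0275,0.4863); α = Δx/Fx = (-11/400) / (-11/100) = 1/4
check: Δy/Fy = (389/800) / (389/200) = 1/4 ✓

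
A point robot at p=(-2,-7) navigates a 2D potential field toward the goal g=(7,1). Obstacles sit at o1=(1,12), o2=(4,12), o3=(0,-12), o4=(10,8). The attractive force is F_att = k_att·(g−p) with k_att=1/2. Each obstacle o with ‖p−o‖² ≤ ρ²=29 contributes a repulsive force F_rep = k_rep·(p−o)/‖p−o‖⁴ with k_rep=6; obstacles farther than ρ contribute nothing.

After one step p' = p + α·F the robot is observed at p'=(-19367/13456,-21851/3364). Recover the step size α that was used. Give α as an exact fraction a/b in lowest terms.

F_att = 1/2·(g−p) = 1/2·(9,8) = (4.5000,4.0000)
o1: d²=370 > ρ²=29 → inactive
o2: d²=397 > ρ²=29 → inactive
o3: d²=29 ≤ ρ²=29; F_rep = 6·(-2,5)/29² = (-0.0143,0.0357)
o4: d²=369 > ρ²=29 → inactive
F = F_att + ΣF_rep = (4.4857,4.0357)
Δp = p'−p = (0.5607,0.5045); α = Δx/Fx = (7545/13456) / (7545/1682) = 1/8
check: Δy/Fy = (1697/3364) / (3394/841) = 1/8 ✓

α = 1/8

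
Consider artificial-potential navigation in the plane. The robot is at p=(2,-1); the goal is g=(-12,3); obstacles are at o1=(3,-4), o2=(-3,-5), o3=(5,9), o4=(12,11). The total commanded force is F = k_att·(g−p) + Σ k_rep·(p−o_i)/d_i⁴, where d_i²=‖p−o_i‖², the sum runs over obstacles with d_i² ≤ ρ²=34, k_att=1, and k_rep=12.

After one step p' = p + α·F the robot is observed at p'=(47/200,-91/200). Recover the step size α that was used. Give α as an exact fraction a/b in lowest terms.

α = 1/8

F_att = 1·(g−p) = 1·(-14,4) = (-14.0000,4.0000)
o1: d²=10 ≤ ρ²=34; F_rep = 12·(-1,3)/10² = (-0.1200,0.3600)
o2: d²=41 > ρ²=34 → inactive
o3: d²=109 > ρ²=34 → inactive
o4: d²=244 > ρ²=34 → inactive
F = F_att + ΣF_rep = (-14.1200,4.3600)
Δp = p'−p = (-1.7650,0.5450); α = Δx/Fx = (-353/200) / (-353/25) = 1/8
check: Δy/Fy = (109/200) / (109/25) = 1/8 ✓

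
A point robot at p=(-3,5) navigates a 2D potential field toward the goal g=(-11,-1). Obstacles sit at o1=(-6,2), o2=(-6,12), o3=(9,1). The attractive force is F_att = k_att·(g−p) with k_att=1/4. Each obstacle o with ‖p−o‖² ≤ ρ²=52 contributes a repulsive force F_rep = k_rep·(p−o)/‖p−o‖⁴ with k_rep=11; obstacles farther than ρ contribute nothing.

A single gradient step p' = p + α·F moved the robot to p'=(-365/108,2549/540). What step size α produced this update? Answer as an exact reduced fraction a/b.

F_att = 1/4·(g−p) = 1/4·(-8,-6) = (-2.0000,-1.5000)
o1: d²=18 ≤ ρ²=52; F_rep = 11·(3,3)/18² = (0.1019,0.1019)
o2: d²=58 > ρ²=52 → inactive
o3: d²=160 > ρ²=52 → inactive
F = F_att + ΣF_rep = (-1.8981,-1.3981)
Δp = p'−p = (-0.3796,-0.2796); α = Δx/Fx = (-41/108) / (-205/108) = 1/5
check: Δy/Fy = (-151/540) / (-151/108) = 1/5 ✓

α = 1/5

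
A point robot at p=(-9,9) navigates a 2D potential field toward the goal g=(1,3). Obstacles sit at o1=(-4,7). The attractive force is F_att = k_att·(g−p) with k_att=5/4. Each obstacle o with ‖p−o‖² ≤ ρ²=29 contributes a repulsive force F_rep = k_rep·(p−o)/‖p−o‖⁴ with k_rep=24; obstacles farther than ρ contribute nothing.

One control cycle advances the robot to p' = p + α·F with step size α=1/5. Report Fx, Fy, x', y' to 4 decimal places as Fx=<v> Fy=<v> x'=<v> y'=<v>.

Fx=12.3573 Fy=-7.4429 x'=-6.5285 y'=7.5114

F_att = 5/4·(g−p) = 5/4·(10,-6) = (12.5000,-7.5000)
o1: d²=29 ≤ ρ²=29; F_rep = 24·(-5,2)/29² = (-0.1427,0.0571)
F = F_att + ΣF_rep = (12.3573,-7.4429)
p' = p + 1/5·F = (-6.5285,7.5114)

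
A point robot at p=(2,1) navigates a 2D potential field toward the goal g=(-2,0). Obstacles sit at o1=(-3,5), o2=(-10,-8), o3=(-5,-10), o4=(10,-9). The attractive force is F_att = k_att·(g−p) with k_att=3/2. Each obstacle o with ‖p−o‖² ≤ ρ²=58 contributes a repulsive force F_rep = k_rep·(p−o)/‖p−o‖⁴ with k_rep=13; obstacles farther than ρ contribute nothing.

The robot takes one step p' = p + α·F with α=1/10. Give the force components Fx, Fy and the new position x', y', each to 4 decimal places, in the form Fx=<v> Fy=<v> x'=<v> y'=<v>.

Fx=-5.9613 Fy=-1.5309 x'=1.4039 y'=0.8469

F_att = 3/2·(g−p) = 3/2·(-4,-1) = (-6.0000,-1.5000)
o1: d²=41 ≤ ρ²=58; F_rep = 13·(5,-4)/41² = (0.0387,-0.0309)
o2: d²=225 > ρ²=58 → inactive
o3: d²=170 > ρ²=58 → inactive
o4: d²=164 > ρ²=58 → inactive
F = F_att + ΣF_rep = (-5.9613,-1.5309)
p' = p + 1/10·F = (1.4039,0.8469)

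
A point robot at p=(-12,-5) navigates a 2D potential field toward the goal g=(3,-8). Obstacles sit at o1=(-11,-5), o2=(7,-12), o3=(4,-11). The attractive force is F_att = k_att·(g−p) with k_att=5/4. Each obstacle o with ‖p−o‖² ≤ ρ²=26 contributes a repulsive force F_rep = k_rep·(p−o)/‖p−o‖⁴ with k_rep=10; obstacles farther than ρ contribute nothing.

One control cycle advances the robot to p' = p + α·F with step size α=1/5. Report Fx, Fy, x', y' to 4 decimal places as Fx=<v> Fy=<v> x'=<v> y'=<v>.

F_att = 5/4·(g−p) = 5/4·(15,-3) = (18.7500,-3.7500)
o1: d²=1 ≤ ρ²=26; F_rep = 10·(-1,0)/1² = (-10.0000,0.0000)
o2: d²=410 > ρ²=26 → inactive
o3: d²=292 > ρ²=26 → inactive
F = F_att + ΣF_rep = (8.7500,-3.7500)
p' = p + 1/5·F = (-10.2500,-5.7500)

Fx=8.7500 Fy=-3.7500 x'=-10.2500 y'=-5.7500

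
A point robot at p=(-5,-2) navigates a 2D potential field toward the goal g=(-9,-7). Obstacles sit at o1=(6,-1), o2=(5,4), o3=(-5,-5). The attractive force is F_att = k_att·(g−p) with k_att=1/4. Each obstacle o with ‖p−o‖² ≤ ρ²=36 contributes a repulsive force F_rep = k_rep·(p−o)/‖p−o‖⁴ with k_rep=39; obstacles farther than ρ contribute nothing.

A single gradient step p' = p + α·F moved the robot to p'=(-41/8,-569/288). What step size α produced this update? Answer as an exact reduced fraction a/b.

α = 1/8

F_att = 1/4·(g−p) = 1/4·(-4,-5) = (-1.0000,-1.2500)
o1: d²=122 > ρ²=36 → inactive
o2: d²=136 > ρ²=36 → inactive
o3: d²=9 ≤ ρ²=36; F_rep = 39·(0,3)/9² = (0.0000,1.4444)
F = F_att + ΣF_rep = (-1.0000,0.1944)
Δp = p'−p = (-0.1250,0.0243); α = Δx/Fx = (-1/8) / (-1) = 1/8
check: Δy/Fy = (7/288) / (7/36) = 1/8 ✓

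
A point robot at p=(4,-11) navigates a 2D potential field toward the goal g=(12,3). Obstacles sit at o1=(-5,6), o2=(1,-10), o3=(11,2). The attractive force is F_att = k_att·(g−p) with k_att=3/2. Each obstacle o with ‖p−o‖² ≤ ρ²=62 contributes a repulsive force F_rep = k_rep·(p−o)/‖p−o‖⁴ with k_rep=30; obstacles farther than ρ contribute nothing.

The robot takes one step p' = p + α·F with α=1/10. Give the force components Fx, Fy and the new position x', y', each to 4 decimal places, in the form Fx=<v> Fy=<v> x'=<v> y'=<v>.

F_att = 3/2·(g−p) = 3/2·(8,14) = (12.0000,21.0000)
o1: d²=370 > ρ²=62 → inactive
o2: d²=10 ≤ ρ²=62; F_rep = 30·(3,-1)/10² = (0.9000,-0.3000)
o3: d²=218 > ρ²=62 → inactive
F = F_att + ΣF_rep = (12.9000,20.7000)
p' = p + 1/10·F = (5.2900,-8.9300)

Fx=12.9000 Fy=20.7000 x'=5.2900 y'=-8.9300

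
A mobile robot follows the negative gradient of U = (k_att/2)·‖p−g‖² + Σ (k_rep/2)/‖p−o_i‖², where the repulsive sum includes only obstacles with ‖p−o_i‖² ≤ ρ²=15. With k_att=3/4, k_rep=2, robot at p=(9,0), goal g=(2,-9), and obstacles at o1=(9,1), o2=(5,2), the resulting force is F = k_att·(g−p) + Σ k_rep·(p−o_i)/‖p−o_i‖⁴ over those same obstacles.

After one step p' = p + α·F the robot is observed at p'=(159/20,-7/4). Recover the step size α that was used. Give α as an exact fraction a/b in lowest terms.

F_att = 3/4·(g−p) = 3/4·(-7,-9) = (-5.2500,-6.7500)
o1: d²=1 ≤ ρ²=15; F_rep = 2·(0,-1)/1² = (0.0000,-2.0000)
o2: d²=20 > ρ²=15 → inactive
F = F_att + ΣF_rep = (-5.2500,-8.7500)
Δp = p'−p = (-1.0500,-1.7500); α = Δx/Fx = (-21/20) / (-21/4) = 1/5
check: Δy/Fy = (-7/4) / (-35/4) = 1/5 ✓

α = 1/5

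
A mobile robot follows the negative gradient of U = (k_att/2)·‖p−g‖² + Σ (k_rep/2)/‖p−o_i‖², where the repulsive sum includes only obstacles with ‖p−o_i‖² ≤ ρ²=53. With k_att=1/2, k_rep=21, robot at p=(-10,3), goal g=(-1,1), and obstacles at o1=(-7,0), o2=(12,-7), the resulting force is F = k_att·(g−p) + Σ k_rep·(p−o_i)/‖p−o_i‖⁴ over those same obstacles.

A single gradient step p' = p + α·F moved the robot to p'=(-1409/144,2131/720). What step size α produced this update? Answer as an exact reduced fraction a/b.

F_att = 1/2·(g−p) = 1/2·(9,-2) = (4.5000,-1.0000)
o1: d²=18 ≤ ρ²=53; F_rep = 21·(-3,3)/18² = (-0.1944,0.1944)
o2: d²=584 > ρ²=53 → inactive
F = F_att + ΣF_rep = (4.3056,-0.8056)
Δp = p'−p = (0.2153,-0.0403); α = Δx/Fx = (31/144) / (155/36) = 1/20
check: Δy/Fy = (-29/720) / (-29/36) = 1/20 ✓

α = 1/20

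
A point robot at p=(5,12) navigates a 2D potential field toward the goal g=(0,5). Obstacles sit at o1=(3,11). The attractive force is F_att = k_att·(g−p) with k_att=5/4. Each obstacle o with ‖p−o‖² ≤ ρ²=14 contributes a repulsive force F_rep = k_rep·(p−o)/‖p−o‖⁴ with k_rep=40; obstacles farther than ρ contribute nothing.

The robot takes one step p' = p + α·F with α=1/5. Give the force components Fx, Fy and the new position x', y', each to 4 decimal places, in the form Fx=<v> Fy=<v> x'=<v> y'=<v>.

Fx=-3.0500 Fy=-7.1500 x'=4.3900 y'=10.5700

F_att = 5/4·(g−p) = 5/4·(-5,-7) = (-6.2500,-8.7500)
o1: d²=5 ≤ ρ²=14; F_rep = 40·(2,1)/5² = (3.2000,1.6000)
F = F_att + ΣF_rep = (-3.0500,-7.1500)
p' = p + 1/5·F = (4.3900,10.5700)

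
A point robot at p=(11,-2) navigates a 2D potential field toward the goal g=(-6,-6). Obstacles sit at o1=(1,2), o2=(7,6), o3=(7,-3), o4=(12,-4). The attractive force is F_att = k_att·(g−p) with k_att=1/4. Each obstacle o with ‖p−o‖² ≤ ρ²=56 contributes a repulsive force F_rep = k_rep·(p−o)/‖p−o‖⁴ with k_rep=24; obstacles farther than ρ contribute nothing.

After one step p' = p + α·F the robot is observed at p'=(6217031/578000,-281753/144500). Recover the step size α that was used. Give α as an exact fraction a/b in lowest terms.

α = 1/20

F_att = 1/4·(g−p) = 1/4·(-17,-4) = (-4.2500,-1.0000)
o1: d²=116 > ρ²=56 → inactive
o2: d²=80 > ρ²=56 → inactive
o3: d²=17 ≤ ρ²=56; F_rep = 24·(4,1)/17² = (0.3322,0.0830)
o4: d²=5 ≤ ρ²=56; F_rep = 24·(-1,2)/5² = (-0.9600,1.9200)
F = F_att + ΣF_rep = (-4.8778,1.0030)
Δp = p'−p = (-0.2439,0.0502); α = Δx/Fx = (-140969/578000) / (-140969/28900) = 1/20
check: Δy/Fy = (7247/144500) / (7247/7225) = 1/20 ✓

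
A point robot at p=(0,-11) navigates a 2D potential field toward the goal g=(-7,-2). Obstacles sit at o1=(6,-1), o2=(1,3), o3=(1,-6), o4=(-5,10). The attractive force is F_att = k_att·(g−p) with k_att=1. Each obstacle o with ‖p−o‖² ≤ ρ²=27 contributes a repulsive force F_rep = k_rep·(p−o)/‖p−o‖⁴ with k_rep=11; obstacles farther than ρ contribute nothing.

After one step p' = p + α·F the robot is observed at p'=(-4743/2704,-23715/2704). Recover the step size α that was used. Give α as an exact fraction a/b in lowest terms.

F_att = 1·(g−p) = 1·(-7,9) = (-7.0000,9.0000)
o1: d²=136 > ρ²=27 → inactive
o2: d²=197 > ρ²=27 → inactive
o3: d²=26 ≤ ρ²=27; F_rep = 11·(-1,-5)/26² = (-0.0163,-0.0814)
o4: d²=466 > ρ²=27 → inactive
F = F_att + ΣF_rep = (-7.0163,8.9186)
Δp = p'−p = (-1.7541,2.2297); α = Δx/Fx = (-4743/2704) / (-4743/676) = 1/4
check: Δy/Fy = (6029/2704) / (6029/676) = 1/4 ✓

α = 1/4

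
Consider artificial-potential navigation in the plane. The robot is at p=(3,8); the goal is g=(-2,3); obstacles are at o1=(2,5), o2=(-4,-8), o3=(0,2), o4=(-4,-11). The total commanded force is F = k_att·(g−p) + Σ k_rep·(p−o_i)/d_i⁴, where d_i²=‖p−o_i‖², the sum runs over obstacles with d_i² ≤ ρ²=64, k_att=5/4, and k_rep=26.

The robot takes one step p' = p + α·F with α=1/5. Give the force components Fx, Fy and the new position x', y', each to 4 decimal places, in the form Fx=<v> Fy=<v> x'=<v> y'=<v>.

Fx=-5.9515 Fy=-5.3930 x'=1.8097 y'=6.9214

F_att = 5/4·(g−p) = 5/4·(-5,-5) = (-6.2500,-6.2500)
o1: d²=10 ≤ ρ²=64; F_rep = 26·(1,3)/10² = (0.2600,0.7800)
o2: d²=305 > ρ²=64 → inactive
o3: d²=45 ≤ ρ²=64; F_rep = 26·(3,6)/45² = (0.0385,0.0770)
o4: d²=410 > ρ²=64 → inactive
F = F_att + ΣF_rep = (-5.9515,-5.3930)
p' = p + 1/5·F = (1.8097,6.9214)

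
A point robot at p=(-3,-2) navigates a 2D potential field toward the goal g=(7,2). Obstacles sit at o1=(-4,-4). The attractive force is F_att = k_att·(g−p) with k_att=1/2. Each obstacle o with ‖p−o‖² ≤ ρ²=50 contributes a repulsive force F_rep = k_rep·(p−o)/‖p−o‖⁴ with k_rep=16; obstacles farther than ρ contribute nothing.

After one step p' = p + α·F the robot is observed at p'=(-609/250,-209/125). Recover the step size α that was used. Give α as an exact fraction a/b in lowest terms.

α = 1/10

F_att = 1/2·(g−p) = 1/2·(10,4) = (5.0000,2.0000)
o1: d²=5 ≤ ρ²=50; F_rep = 16·(1,2)/5² = (0.6400,1.2800)
F = F_att + ΣF_rep = (5.6400,3.2800)
Δp = p'−p = (0.5640,0.3280); α = Δx/Fx = (141/250) / (141/25) = 1/10
check: Δy/Fy = (41/125) / (82/25) = 1/10 ✓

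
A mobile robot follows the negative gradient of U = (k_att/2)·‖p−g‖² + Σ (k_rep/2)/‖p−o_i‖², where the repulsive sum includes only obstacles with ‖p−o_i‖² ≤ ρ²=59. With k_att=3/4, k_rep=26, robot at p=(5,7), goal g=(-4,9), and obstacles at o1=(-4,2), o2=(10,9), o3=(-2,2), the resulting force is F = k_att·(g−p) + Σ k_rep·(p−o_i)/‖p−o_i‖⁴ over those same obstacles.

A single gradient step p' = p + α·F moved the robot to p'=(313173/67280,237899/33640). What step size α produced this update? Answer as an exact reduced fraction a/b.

α = 1/20

F_att = 3/4·(g−p) = 3/4·(-9,2) = (-6.7500,1.5000)
o1: d²=106 > ρ²=59 → inactive
o2: d²=29 ≤ ρ²=59; F_rep = 26·(-5,-2)/29² = (-0.1546,-0.0618)
o3: d²=74 > ρ²=59 → inactive
F = F_att + ΣF_rep = (-6.9046,1.4382)
Δp = p'−p = (-0.3452,0.0719); α = Δx/Fx = (-23227/67280) / (-23227/3364) = 1/20
check: Δy/Fy = (2419/33640) / (2419/1682) = 1/20 ✓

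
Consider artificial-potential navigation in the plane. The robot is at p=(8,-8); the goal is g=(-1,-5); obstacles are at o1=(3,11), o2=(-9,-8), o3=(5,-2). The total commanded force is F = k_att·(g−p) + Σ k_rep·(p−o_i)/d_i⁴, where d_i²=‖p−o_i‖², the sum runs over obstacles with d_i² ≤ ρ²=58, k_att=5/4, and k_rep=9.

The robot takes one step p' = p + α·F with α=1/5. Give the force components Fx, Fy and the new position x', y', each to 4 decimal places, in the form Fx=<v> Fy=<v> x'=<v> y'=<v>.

F_att = 5/4·(g−p) = 5/4·(-9,3) = (-11.2500,3.7500)
o1: d²=386 > ρ²=58 → inactive
o2: d²=289 > ρ²=58 → inactive
o3: d²=45 ≤ ρ²=58; F_rep = 9·(3,-6)/45² = (0.0133,-0.0267)
F = F_att + ΣF_rep = (-11.2367,3.7233)
p' = p + 1/5·F = (5.7527,-7.2553)

Fx=-11.2367 Fy=3.7233 x'=5.7527 y'=-7.2553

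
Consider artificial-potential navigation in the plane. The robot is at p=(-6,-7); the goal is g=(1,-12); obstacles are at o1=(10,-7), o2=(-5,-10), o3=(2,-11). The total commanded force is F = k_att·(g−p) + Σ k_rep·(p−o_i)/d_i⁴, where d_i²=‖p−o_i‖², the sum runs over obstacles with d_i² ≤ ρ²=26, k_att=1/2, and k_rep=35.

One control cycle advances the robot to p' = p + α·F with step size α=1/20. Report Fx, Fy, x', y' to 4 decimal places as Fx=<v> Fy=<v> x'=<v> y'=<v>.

Fx=3.1500 Fy=-1.4500 x'=-5.8425 y'=-7.0725

F_att = 1/2·(g−p) = 1/2·(7,-5) = (3.5000,-2.5000)
o1: d²=256 > ρ²=26 → inactive
o2: d²=10 ≤ ρ²=26; F_rep = 35·(-1,3)/10² = (-0.3500,1.0500)
o3: d²=80 > ρ²=26 → inactive
F = F_att + ΣF_rep = (3.1500,-1.4500)
p' = p + 1/20·F = (-5.8425,-7.0725)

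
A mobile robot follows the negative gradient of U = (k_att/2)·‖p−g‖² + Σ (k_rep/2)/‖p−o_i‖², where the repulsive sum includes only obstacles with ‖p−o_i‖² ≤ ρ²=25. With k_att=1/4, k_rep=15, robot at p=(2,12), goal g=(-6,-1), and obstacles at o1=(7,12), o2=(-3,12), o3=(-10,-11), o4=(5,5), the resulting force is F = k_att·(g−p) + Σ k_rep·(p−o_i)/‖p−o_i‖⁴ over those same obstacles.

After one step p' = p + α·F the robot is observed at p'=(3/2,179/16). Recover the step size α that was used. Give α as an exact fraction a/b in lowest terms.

α = 1/4

F_att = 1/4·(g−p) = 1/4·(-8,-13) = (-2.0000,-3.2500)
o1: d²=25 ≤ ρ²=25; F_rep = 15·(-5,0)/25² = (-0.1200,0.0000)
o2: d²=25 ≤ ρ²=25; F_rep = 15·(5,0)/25² = (0.1200,0.0000)
o3: d²=673 > ρ²=25 → inactive
o4: d²=58 > ρ²=25 → inactive
F = F_att + ΣF_rep = (-2.0000,-3.2500)
Δp = p'−p = (-0.5000,-0.8125); α = Δx/Fx = (-1/2) / (-2) = 1/4
check: Δy/Fy = (-13/16) / (-13/4) = 1/4 ✓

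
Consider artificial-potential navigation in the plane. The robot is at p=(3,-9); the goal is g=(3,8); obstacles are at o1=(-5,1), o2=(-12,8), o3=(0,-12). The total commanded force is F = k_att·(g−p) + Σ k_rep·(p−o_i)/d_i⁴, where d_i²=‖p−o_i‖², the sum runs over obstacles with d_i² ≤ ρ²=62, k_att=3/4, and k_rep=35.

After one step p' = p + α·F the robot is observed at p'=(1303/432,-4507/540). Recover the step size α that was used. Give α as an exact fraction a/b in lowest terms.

F_att = 3/4·(g−p) = 3/4·(0,17) = (0.0000,12.7500)
o1: d²=164 > ρ²=62 → inactive
o2: d²=514 > ρ²=62 → inactive
o3: d²=18 ≤ ρ²=62; F_rep = 35·(3,3)/18² = (0.3241,0.3241)
F = F_att + ΣF_rep = (0.3241,13.0741)
Δp = p'−p = (0.0162,0.6537); α = Δx/Fx = (7/432) / (35/108) = 1/20
check: Δy/Fy = (353/540) / (353/27) = 1/20 ✓

α = 1/20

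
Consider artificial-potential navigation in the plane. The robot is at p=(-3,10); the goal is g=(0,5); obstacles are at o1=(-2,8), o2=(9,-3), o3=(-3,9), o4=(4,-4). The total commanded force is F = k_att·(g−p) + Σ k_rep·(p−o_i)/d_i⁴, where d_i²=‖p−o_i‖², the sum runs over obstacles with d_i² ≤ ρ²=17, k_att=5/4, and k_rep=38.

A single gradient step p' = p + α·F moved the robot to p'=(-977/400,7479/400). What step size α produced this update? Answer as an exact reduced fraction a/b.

F_att = 5/4·(g−p) = 5/4·(3,-5) = (3.7500,-6.2500)
o1: d²=5 ≤ ρ²=17; F_rep = 38·(-1,2)/5² = (-1.5200,3.0400)
o2: d²=313 > ρ²=17 → inactive
o3: d²=1 ≤ ρ²=17; F_rep = 38·(0,1)/1² = (0.0000,38.0000)
o4: d²=245 > ρ²=17 → inactive
F = F_att + ΣF_rep = (2.2300,34.7900)
Δp = p'−p = (0.5575,8.6975); α = Δx/Fx = (223/400) / (223/100) = 1/4
check: Δy/Fy = (3479/400) / (3479/100) = 1/4 ✓

α = 1/4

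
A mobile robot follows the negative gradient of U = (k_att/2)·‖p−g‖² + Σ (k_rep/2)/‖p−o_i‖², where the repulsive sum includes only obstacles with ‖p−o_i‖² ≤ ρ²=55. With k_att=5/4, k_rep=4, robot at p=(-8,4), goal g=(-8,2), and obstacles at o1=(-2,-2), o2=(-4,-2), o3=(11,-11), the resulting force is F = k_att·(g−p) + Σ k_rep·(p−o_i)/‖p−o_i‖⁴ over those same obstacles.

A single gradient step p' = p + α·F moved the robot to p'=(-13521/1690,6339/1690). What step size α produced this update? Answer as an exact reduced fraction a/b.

α = 1/10

F_att = 5/4·(g−p) = 5/4·(0,-2) = (0.0000,-2.5000)
o1: d²=72 > ρ²=55 → inactive
o2: d²=52 ≤ ρ²=55; F_rep = 4·(-4,6)/52² = (-0.0059,0.0089)
o3: d²=586 > ρ²=55 → inactive
F = F_att + ΣF_rep = (-0.0059,-2.4911)
Δp = p'−p = (-0.0006,-0.2491); α = Δx/Fx = (-1/1690) / (-1/169) = 1/10
check: Δy/Fy = (-421/1690) / (-421/169) = 1/10 ✓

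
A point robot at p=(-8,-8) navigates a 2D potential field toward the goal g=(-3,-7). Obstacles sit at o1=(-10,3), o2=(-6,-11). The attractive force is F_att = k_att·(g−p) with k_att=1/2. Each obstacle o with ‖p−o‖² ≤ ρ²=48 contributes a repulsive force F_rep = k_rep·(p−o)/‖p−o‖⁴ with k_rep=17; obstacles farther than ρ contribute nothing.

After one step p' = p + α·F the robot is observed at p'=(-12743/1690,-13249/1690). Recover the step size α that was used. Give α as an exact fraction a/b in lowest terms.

F_att = 1/2·(g−p) = 1/2·(5,1) = (2.5000,0.5000)
o1: d²=125 > ρ²=48 → inactive
o2: d²=13 ≤ ρ²=48; F_rep = 17·(-2,3)/13² = (-0.2012,0.3018)
F = F_att + ΣF_rep = (2.2988,0.8018)
Δp = p'−p = (0.4598,0.1604); α = Δx/Fx = (777/1690) / (777/338) = 1/5
check: Δy/Fy = (271/1690) / (271/338) = 1/5 ✓

α = 1/5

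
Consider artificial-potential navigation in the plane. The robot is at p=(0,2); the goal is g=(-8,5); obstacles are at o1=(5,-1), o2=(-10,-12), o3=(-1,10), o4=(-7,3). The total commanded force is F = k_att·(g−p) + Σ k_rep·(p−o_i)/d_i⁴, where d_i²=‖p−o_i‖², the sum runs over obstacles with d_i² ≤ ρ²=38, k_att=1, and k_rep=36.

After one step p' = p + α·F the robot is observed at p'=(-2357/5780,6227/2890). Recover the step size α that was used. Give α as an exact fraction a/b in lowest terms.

F_att = 1·(g−p) = 1·(-8,3) = (-8.0000,3.0000)
o1: d²=34 ≤ ρ²=38; F_rep = 36·(-5,3)/34² = (-0.1557,0.0934)
o2: d²=296 > ρ²=38 → inactive
o3: d²=65 > ρ²=38 → inactive
o4: d²=50 > ρ²=38 → inactive
F = F_att + ΣF_rep = (-8.1557,3.0934)
Δp = p'−p = (-0.4078,0.1547); α = Δx/Fx = (-2357/5780) / (-2357/289) = 1/20
check: Δy/Fy = (447/2890) / (894/289) = 1/20 ✓

α = 1/20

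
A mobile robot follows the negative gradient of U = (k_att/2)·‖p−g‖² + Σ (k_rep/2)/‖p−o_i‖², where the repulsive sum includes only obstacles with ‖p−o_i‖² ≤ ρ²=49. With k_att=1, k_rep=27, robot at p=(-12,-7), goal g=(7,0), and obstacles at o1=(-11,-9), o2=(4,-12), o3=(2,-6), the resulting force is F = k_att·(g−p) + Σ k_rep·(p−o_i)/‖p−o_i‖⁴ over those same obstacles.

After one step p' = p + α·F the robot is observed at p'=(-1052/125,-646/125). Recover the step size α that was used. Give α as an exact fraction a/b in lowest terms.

α = 1/5

F_att = 1·(g−p) = 1·(19,7) = (19.0000,7.0000)
o1: d²=5 ≤ ρ²=49; F_rep = 27·(-1,2)/5² = (-1.0800,2.1600)
o2: d²=281 > ρ²=49 → inactive
o3: d²=197 > ρ²=49 → inactive
F = F_att + ΣF_rep = (17.9200,9.1600)
Δp = p'−p = (3.5840,1.8320); α = Δx/Fx = (448/125) / (448/25) = 1/5
check: Δy/Fy = (229/125) / (229/25) = 1/5 ✓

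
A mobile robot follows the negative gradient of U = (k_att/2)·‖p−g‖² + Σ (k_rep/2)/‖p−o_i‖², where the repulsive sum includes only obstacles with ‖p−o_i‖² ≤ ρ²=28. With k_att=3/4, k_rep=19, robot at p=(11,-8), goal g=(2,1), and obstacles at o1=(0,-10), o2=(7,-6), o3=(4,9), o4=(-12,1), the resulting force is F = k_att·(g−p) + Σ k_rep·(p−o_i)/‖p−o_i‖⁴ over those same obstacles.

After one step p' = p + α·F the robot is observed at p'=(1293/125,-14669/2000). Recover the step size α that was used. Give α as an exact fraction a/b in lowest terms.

α = 1/10

F_att = 3/4·(g−p) = 3/4·(-9,9) = (-6.7500,6.7500)
o1: d²=125 > ρ²=28 → inactive
o2: d²=20 ≤ ρ²=28; F_rep = 19·(4,-2)/20² = (0.1900,-0.0950)
o3: d²=338 > ρ²=28 → inactive
o4: d²=610 > ρ²=28 → inactive
F = F_att + ΣF_rep = (-6.5600,6.6550)
Δp = p'−p = (-0.6560,0.6655); α = Δx/Fx = (-82/125) / (-164/25) = 1/10
check: Δy/Fy = (1331/2000) / (1331/200) = 1/10 ✓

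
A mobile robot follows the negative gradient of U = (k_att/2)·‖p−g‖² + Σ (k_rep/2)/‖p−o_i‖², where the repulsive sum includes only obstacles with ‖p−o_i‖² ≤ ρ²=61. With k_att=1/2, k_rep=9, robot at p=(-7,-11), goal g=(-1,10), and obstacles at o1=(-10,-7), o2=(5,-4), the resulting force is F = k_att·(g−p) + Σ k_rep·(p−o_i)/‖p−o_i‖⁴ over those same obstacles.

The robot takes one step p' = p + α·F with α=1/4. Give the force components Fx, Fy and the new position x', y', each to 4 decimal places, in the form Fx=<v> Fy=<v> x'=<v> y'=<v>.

Fx=3.0432 Fy=10.4424 x'=-6.2392 y'=-8.3894

F_att = 1/2·(g−p) = 1/2·(6,21) = (3.0000,10.5000)
o1: d²=25 ≤ ρ²=61; F_rep = 9·(3,-4)/25² = (0.0432,-0.0576)
o2: d²=193 > ρ²=61 → inactive
F = F_att + ΣF_rep = (3.0432,10.4424)
p' = p + 1/4·F = (-6.2392,-8.3894)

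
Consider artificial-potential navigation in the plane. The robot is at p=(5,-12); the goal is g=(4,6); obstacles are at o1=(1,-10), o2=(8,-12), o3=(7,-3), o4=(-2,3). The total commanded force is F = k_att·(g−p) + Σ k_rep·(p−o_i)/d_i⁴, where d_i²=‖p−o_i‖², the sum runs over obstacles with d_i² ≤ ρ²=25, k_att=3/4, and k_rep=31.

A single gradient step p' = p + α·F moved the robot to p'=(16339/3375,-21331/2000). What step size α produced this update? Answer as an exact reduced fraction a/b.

α = 1/10

F_att = 3/4·(g−p) = 3/4·(-1,18) = (-0.7500,13.5000)
o1: d²=20 ≤ ρ²=25; F_rep = 31·(4,-2)/20² = (0.3100,-0.1550)
o2: d²=9 ≤ ρ²=25; F_rep = 31·(-3,0)/9² = (-1.1481,0.0000)
o3: d²=85 > ρ²=25 → inactive
o4: d²=274 > ρ²=25 → inactive
F = F_att + ΣF_rep = (-1.5881,13.3450)
Δp = p'−p = (-0.1588,1.3345); α = Δx/Fx = (-536/3375) / (-1072/675) = 1/10
check: Δy/Fy = (2669/2000) / (2669/200) = 1/10 ✓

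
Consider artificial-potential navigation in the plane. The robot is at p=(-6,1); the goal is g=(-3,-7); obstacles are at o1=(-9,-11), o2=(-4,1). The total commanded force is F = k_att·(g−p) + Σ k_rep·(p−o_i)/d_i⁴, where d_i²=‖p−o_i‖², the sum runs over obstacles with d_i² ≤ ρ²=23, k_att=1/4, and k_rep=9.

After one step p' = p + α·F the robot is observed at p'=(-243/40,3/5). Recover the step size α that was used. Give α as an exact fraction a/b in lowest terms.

α = 1/5

F_att = 1/4·(g−p) = 1/4·(3,-8) = (0.7500,-2.0000)
o1: d²=153 > ρ²=23 → inactive
o2: d²=4 ≤ ρ²=23; F_rep = 9·(-2,0)/4² = (-1.1250,0.0000)
F = F_att + ΣF_rep = (-0.3750,-2.0000)
Δp = p'−p = (-0.0750,-0.4000); α = Δx/Fx = (-3/40) / (-3/8) = 1/5
check: Δy/Fy = (-2/5) / (-2) = 1/5 ✓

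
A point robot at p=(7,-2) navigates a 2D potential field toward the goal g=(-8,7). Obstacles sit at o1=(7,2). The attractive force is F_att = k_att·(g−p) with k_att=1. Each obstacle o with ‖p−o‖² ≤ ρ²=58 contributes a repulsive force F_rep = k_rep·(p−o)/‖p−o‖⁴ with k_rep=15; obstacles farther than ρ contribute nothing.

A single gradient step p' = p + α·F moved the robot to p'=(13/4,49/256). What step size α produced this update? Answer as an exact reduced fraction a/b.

F_att = 1·(g−p) = 1·(-15,9) = (-15.0000,9.0000)
o1: d²=16 ≤ ρ²=58; F_rep = 15·(0,-4)/16² = (0.0000,-0.2344)
F = F_att + ΣF_rep = (-15.0000,8.7656)
Δp = p'−p = (-3.7500,2.1914); α = Δx/Fx = (-15/4) / (-15) = 1/4
check: Δy/Fy = (561/256) / (561/64) = 1/4 ✓

α = 1/4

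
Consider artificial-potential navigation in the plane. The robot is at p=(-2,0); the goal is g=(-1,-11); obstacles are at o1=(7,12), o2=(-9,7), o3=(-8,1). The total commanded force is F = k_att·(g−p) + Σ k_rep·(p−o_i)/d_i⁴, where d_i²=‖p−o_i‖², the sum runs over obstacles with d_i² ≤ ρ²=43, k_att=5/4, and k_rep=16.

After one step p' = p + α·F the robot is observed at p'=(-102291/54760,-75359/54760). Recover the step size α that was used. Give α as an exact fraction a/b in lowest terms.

F_att = 5/4·(g−p) = 5/4·(1,-11) = (1.2500,-13.7500)
o1: d²=225 > ρ²=43 → inactive
o2: d²=98 > ρ²=43 → inactive
o3: d²=37 ≤ ρ²=43; F_rep = 16·(6,-1)/37² = (0.0701,-0.0117)
F = F_att + ΣF_rep = (1.3201,-13.7617)
Δp = p'−p = (0.1320,-1.3762); α = Δx/Fx = (7229/54760) / (7229/5476) = 1/10
check: Δy/Fy = (-75359/54760) / (-75359/5476) = 1/10 ✓

α = 1/10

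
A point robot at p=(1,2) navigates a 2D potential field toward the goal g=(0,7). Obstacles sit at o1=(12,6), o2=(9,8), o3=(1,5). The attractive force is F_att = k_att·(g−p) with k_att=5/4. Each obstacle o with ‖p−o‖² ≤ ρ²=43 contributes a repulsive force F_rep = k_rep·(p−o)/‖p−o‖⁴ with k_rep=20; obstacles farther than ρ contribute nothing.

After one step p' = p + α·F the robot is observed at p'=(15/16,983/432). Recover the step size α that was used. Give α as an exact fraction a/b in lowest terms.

F_att = 5/4·(g−p) = 5/4·(-1,5) = (-1.2500,6.2500)
o1: d²=137 > ρ²=43 → inactive
o2: d²=100 > ρ²=43 → inactive
o3: d²=9 ≤ ρ²=43; F_rep = 20·(0,-3)/9² = (0.0000,-0.7407)
F = F_att + ΣF_rep = (-1.2500,5.5093)
Δp = p'−p = (-0.0625,0.2755); α = Δx/Fx = (-1/16) / (-5/4) = 1/20
check: Δy/Fy = (119/432) / (595/108) = 1/20 ✓

α = 1/20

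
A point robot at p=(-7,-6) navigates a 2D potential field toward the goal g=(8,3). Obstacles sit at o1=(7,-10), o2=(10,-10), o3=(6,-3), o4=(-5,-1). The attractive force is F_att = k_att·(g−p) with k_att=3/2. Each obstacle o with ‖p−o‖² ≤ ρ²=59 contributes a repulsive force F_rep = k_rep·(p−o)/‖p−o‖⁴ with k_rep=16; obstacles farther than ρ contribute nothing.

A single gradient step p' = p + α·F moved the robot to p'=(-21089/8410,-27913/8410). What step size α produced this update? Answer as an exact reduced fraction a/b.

α = 1/5

F_att = 3/2·(g−p) = 3/2·(15,9) = (22.5000,13.5000)
o1: d²=212 > ρ²=59 → inactive
o2: d²=305 > ρ²=59 → inactive
o3: d²=178 > ρ²=59 → inactive
o4: d²=29 ≤ ρ²=59; F_rep = 16·(-2,-5)/29² = (-0.0380,-0.0951)
F = F_att + ΣF_rep = (22.4620,13.4049)
Δp = p'−p = (4.4924,2.6810); α = Δx/Fx = (37781/8410) / (37781/1682) = 1/5
check: Δy/Fy = (22547/8410) / (22547/1682) = 1/5 ✓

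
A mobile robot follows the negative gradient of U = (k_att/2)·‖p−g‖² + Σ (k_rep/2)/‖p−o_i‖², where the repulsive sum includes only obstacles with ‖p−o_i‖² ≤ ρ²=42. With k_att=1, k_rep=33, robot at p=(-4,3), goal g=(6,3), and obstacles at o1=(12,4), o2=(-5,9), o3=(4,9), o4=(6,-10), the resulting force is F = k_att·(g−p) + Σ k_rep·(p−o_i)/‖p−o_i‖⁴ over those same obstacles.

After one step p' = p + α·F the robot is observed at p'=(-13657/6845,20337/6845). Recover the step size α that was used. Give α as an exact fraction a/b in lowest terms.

α = 1/5

F_att = 1·(g−p) = 1·(10,0) = (10.0000,0.0000)
o1: d²=257 > ρ²=42 → inactive
o2: d²=37 ≤ ρ²=42; F_rep = 33·(1,-6)/37² = (0.0241,-0.1446)
o3: d²=100 > ρ²=42 → inactive
o4: d²=269 > ρ²=42 → inactive
F = F_att + ΣF_rep = (10.0241,-0.1446)
Δp = p'−p = (2.0048,-0.0289); α = Δx/Fx = (13723/6845) / (13723/1369) = 1/5
check: Δy/Fy = (-198/6845) / (-198/1369) = 1/5 ✓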